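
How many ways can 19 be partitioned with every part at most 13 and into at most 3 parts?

A partial list (first 12 by largest part):
6 + 13
1 + 5 + 13
2 + 4 + 13
3 + 3 + 13
7 + 12
1 + 6 + 12
2 + 5 + 12
3 + 4 + 12
8 + 11
1 + 7 + 11
2 + 6 + 11
3 + 5 + 11
…and 16 more, for 28 total.

28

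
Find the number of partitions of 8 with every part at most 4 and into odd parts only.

They are:
3, 3, 1, 1
3, 1, 1, 1, 1, 1
1, 1, 1, 1, 1, 1, 1, 1

3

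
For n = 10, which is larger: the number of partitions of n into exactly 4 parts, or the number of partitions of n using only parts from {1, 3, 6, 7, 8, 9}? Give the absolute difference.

Partitions of 10 into exactly 4 parts: 9.
Partitions of 10 using only parts from {1, 3, 6, 7, 8, 9}: 10.
|9 − 10| = 1.

1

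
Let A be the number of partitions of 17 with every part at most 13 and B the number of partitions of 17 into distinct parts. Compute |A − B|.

252

Partitions of 17 with every part at most 13: 290.
Partitions of 17 into distinct parts: 38.
|290 − 38| = 252.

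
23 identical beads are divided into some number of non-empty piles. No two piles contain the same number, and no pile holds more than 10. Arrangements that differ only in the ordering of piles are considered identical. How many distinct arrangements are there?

There are too many to list fully; the first 12 (by largest part) are:
10 + 9 + 4
10 + 9 + 3 + 1
10 + 8 + 5
10 + 8 + 4 + 1
10 + 8 + 3 + 2
10 + 7 + 6
10 + 7 + 5 + 1
10 + 7 + 4 + 2
10 + 7 + 3 + 2 + 1
10 + 6 + 5 + 2
10 + 6 + 4 + 3
10 + 6 + 4 + 2 + 1
…and 24 more, for 36 total.

36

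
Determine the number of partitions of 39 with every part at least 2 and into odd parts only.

Direct enumeration gives 118 partitions.

118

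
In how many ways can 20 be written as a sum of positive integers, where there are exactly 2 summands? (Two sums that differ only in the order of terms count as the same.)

10

The partitions of 20 that satisfy the conditions:
19 + 1
18 + 2
17 + 3
16 + 4
15 + 5
14 + 6
13 + 7
12 + 8
11 + 9
10 + 10
Counting gives 10.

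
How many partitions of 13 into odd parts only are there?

Enumerating:
13
1 + 1 + 11
1 + 3 + 9
1 + 1 + 1 + 1 + 9
1 + 5 + 7
3 + 3 + 7
1 + 1 + 1 + 3 + 7
1 + 1 + 1 + 1 + 1 + 1 + 7
3 + 5 + 5
1 + 1 + 1 + 5 + 5
1 + 1 + 3 + 3 + 5
1 + 1 + 1 + 1 + 1 + 3 + 5
1 + 1 + 1 + 1 + 1 + 1 + 1 + 1 + 5
1 + 3 + 3 + 3 + 3
1 + 1 + 1 + 1 + 3 + 3 + 3
1 + 1 + 1 + 1 + 1 + 1 + 1 + 3 + 3
1 + 1 + 1 + 1 + 1 + 1 + 1 + 1 + 1 + 1 + 3
1 + 1 + 1 + 1 + 1 + 1 + 1 + 1 + 1 + 1 + 1 + 1 + 1

18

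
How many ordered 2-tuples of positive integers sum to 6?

5

Equivalently, choose which 1 of the 5 gaps become plus signs: C(5,1) = 5.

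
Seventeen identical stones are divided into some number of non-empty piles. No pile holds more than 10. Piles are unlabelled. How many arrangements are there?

Enumerating by decreasing first part gives 267 partitions in all.

267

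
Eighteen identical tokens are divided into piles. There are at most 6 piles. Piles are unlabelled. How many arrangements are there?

Counting exhaustively, 199 partitions satisfy the conditions.

199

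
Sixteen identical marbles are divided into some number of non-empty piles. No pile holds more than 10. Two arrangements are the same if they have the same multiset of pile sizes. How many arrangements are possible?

Enumerating by decreasing first part gives 212 partitions in all.

212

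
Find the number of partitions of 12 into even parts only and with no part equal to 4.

They are:
12
10+2
8+2+2
6+6
6+2+2+2
2+2+2+2+2+2

6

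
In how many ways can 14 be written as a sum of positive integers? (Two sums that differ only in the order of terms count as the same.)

Direct enumeration gives 135 partitions.

135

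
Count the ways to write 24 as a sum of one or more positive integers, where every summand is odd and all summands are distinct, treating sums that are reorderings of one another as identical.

Listing the qualifying partitions of 24:
23,1
21,3
19,5
17,7
15,9
15,5,3,1
13,11
13,7,3,1
11,9,3,1
11,7,5,1
9,7,5,3

11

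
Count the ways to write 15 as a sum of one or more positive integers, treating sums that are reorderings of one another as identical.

There are 176 such partitions.

176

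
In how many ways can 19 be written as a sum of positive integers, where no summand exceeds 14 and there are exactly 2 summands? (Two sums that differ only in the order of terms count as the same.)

They are:
14 + 5
13 + 6
12 + 7
11 + 8
10 + 9
That's 5 in total.

5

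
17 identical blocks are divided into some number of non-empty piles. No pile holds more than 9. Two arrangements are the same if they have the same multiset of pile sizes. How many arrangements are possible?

252

Enumerating by decreasing first part gives 252 partitions in all.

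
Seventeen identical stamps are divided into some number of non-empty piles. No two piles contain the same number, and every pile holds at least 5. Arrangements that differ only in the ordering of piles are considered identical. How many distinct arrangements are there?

5

Enumerating:
17
5, 12
6, 11
7, 10
8, 9
That's 5 in total.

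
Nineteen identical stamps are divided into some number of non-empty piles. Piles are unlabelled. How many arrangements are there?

490

Direct enumeration gives 490 partitions.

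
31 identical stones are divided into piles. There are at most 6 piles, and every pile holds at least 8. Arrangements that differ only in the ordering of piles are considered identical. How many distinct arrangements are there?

17

Enumerating:
31
23, 8
22, 9
21, 10
20, 11
19, 12
18, 13
17, 14
16, 15
15, 8, 8
14, 9, 8
13, 10, 8
13, 9, 9
12, 11, 8
12, 10, 9
11, 11, 9
11, 10, 10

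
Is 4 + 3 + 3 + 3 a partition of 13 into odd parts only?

The parts sum to 13, and the condition 'every summand is odd' is violated.

No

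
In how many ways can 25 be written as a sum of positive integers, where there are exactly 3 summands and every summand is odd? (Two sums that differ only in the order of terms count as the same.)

They are:
23,1,1
21,3,1
19,5,1
19,3,3
17,7,1
17,5,3
15,9,1
15,7,3
15,5,5
13,11,1
13,9,3
13,7,5
11,11,3
11,9,5
11,7,7
9,9,7
Counting gives 16.

16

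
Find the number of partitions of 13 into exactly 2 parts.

6

The partitions of 13 that satisfy the conditions:
12 + 1
11 + 2
10 + 3
9 + 4
8 + 5
7 + 6
That's 6 in total.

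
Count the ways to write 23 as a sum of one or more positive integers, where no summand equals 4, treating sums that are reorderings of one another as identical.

765

Direct enumeration gives 765 partitions.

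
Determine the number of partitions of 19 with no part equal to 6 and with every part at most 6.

A full systematic count gives 164.

164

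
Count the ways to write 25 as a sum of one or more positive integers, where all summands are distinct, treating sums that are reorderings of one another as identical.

There are 142 such partitions.

142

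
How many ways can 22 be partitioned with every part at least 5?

Listing the qualifying partitions of 22:
22
17, 5
16, 6
15, 7
14, 8
13, 9
12, 10
12, 5, 5
11, 11
11, 6, 5
10, 7, 5
10, 6, 6
9, 8, 5
9, 7, 6
8, 8, 6
8, 7, 7
7, 5, 5, 5
6, 6, 5, 5

18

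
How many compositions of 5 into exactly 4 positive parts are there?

4

Place 3 bars in the 4 internal gaps of a row of 5 dots: C(4,3) = 4.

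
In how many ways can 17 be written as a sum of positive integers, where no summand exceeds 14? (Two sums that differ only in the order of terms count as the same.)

293

Counting exhaustively, 293 partitions satisfy the conditions.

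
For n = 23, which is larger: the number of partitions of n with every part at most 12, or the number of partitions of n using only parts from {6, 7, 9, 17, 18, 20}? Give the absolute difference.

1114

Partitions of 23 with every part at most 12: 1116.
Partitions of 23 using only parts from {6, 7, 9, 17, 18, 20}: 2.
|1116 − 2| = 1114.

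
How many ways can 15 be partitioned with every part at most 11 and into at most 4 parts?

47

A partial list (first 12 by largest part):
4+11
1+3+11
2+2+11
1+1+2+11
5+10
1+4+10
2+3+10
1+1+3+10
1+2+2+10
6+9
1+5+9
2+4+9
…and 35 more, for 47 total.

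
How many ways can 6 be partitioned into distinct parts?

The partitions of 6 that satisfy the conditions:
6
1, 5
2, 4
1, 2, 3

4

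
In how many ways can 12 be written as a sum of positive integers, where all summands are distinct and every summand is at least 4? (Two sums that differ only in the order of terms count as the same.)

They are:
12
8, 4
7, 5

3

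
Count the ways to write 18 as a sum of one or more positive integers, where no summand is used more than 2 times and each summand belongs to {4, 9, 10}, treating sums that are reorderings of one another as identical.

2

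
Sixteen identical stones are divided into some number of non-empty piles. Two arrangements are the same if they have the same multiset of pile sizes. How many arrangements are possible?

231

There are 231 such partitions.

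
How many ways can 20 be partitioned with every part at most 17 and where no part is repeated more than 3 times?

A full systematic count gives 316.

316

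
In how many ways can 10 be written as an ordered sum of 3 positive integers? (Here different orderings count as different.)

A composition of 10 into 3 positive parts is chosen by placing 2 dividers among the 9 gaps between 10 units: C(9,2) = 36.

36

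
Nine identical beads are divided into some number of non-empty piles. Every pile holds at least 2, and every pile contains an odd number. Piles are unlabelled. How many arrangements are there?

2

Enumerating:
9
3+3+3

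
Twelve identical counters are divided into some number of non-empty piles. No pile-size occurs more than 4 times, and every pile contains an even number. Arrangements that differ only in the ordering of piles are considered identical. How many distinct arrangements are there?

The partitions of 12 that satisfy the conditions:
12
10, 2
8, 4
8, 2, 2
6, 6
6, 4, 2
6, 2, 2, 2
4, 4, 4
4, 4, 2, 2
4, 2, 2, 2, 2
That's 10 in total.

10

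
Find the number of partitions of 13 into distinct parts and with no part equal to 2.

11

Listing the qualifying partitions of 13:
13
12 + 1
10 + 3
9 + 4
9 + 3 + 1
8 + 5
8 + 4 + 1
7 + 6
7 + 5 + 1
6 + 4 + 3
5 + 4 + 3 + 1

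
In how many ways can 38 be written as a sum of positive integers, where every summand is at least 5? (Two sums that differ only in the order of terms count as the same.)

236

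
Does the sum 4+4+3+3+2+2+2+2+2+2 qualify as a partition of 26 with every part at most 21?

Yes

The parts sum to 26, and the condition 'no summand exceeds 21' holds.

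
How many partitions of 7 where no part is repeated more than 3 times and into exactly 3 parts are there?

The partitions of 7 that satisfy the conditions:
5+1+1
4+2+1
3+3+1
3+2+2
Counting gives 4.

4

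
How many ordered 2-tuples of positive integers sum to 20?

A composition of 20 into 2 positive parts is chosen by placing 1 dividers among the 19 gaps between 20 units: C(19,1) = 19.

19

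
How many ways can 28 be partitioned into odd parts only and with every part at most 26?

221

Direct enumeration gives 221 partitions.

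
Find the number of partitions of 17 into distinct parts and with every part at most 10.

They are:
10, 7
10, 6, 1
10, 5, 2
10, 4, 3
10, 4, 2, 1
9, 8
9, 7, 1
9, 6, 2
9, 5, 3
9, 5, 2, 1
9, 4, 3, 1
8, 7, 2
8, 6, 3
8, 6, 2, 1
8, 5, 4
8, 5, 3, 1
8, 4, 3, 2
7, 6, 4
7, 6, 3, 1
7, 5, 4, 1
7, 5, 3, 2
7, 4, 3, 2, 1
6, 5, 4, 2
6, 5, 3, 2, 1
That's 24 in total.

24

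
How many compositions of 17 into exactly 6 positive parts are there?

4368

A composition of 17 into 6 positive parts is chosen by placing 5 dividers among the 16 gaps between 17 units: C(16,5) = 4368.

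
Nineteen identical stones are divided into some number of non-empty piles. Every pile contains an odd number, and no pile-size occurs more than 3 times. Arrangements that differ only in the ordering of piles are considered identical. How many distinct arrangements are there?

24

They are:
19
17+1+1
15+3+1
13+5+1
13+3+3
13+3+1+1+1
11+7+1
11+5+3
11+5+1+1+1
11+3+3+1+1
9+9+1
9+7+3
9+7+1+1+1
9+5+5
9+5+3+1+1
9+3+3+3+1
7+7+5
7+7+3+1+1
7+5+5+1+1
7+5+3+3+1
7+3+3+3+1+1+1
5+5+5+3+1
5+5+3+3+3
5+5+3+3+1+1+1
Counting gives 24.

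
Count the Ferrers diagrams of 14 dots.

A full systematic count gives 135.

135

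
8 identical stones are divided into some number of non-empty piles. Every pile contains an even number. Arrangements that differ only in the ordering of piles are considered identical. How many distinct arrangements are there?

5

Listing the qualifying partitions of 8:
8
6+2
4+4
4+2+2
2+2+2+2
Counting gives 5.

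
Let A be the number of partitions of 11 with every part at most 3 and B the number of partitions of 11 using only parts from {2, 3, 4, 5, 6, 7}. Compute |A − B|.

Partitions of 11 with every part at most 3: 16.
Partitions of 11 using only parts from {2, 3, 4, 5, 6, 7}: 11.
|16 − 11| = 5.

5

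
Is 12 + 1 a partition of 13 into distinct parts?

Yes

The parts sum to 13, and the condition 'all summands are distinct' holds.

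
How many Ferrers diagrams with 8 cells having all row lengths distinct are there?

6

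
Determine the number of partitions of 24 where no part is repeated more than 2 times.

Enumerating by decreasing first part gives 431 partitions in all.

431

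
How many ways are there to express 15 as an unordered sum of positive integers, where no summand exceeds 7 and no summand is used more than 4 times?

86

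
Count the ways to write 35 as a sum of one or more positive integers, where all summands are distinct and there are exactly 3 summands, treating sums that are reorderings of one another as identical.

Systematic enumeration (by largest part, then next-largest, …) yields 85.

85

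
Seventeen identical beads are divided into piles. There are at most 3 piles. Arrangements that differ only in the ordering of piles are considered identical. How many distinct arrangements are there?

There are too many to list fully; the first 12 (by largest part) are:
17
16, 1
15, 2
15, 1, 1
14, 3
14, 2, 1
13, 4
13, 3, 1
13, 2, 2
12, 5
12, 4, 1
12, 3, 2
…and 21 more, for 33 total.

33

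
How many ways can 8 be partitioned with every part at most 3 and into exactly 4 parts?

They are:
3, 3, 1, 1
3, 2, 2, 1
2, 2, 2, 2
That's 3 in total.

3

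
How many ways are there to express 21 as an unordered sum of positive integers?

792

Direct enumeration gives 792 partitions.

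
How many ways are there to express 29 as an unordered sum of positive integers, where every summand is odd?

256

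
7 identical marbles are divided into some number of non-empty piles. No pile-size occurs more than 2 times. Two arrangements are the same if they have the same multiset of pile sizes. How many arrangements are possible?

The partitions of 7 that satisfy the conditions:
7
6+1
5+2
5+1+1
4+3
4+2+1
3+3+1
3+2+2
3+2+1+1
Counting gives 9.

9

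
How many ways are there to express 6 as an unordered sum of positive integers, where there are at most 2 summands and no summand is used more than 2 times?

The partitions of 6 that satisfy the conditions:
6
1, 5
2, 4
3, 3

4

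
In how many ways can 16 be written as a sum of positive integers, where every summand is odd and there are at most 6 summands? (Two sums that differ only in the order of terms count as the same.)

20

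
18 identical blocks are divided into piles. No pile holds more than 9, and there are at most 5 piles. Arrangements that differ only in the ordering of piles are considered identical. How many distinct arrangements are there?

88

There are 88 such partitions.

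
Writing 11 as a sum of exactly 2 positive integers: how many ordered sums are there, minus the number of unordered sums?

5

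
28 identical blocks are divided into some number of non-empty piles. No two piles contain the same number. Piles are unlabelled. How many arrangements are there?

222

Systematic enumeration (by largest part, then next-largest, …) yields 222.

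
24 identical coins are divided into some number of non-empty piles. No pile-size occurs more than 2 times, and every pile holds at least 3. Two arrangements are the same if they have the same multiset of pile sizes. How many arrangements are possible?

78

Systematic enumeration (by largest part, then next-largest, …) yields 78.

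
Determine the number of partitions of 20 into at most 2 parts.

11

They are:
20
19 + 1
18 + 2
17 + 3
16 + 4
15 + 5
14 + 6
13 + 7
12 + 8
11 + 9
10 + 10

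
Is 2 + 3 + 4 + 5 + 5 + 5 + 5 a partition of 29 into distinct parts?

No

The parts sum to 29, and the condition 'all summands are distinct' is violated.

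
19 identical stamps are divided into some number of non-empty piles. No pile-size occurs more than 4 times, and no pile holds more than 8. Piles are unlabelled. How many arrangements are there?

207

Counting exhaustively, 207 partitions satisfy the conditions.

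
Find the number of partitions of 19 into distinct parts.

There are too many to list fully; the first 12 (by largest part) are:
19
18,1
17,2
16,3
16,2,1
15,4
15,3,1
14,5
14,4,1
14,3,2
13,6
13,5,1
…and 42 more, for 54 total.

54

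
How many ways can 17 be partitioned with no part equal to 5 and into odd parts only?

23

The partitions of 17 that satisfy the conditions:
17
15,1,1
13,3,1
13,1,1,1,1
11,3,3
11,3,1,1,1
11,1,1,1,1,1,1
9,7,1
9,3,3,1,1
9,3,1,1,1,1,1
9,1,1,1,1,1,1,1,1
7,7,3
7,7,1,1,1
7,3,3,3,1
7,3,3,1,1,1,1
7,3,1,1,1,1,1,1,1
7,1,1,1,1,1,1,1,1,1,1
3,3,3,3,3,1,1
3,3,3,3,1,1,1,1,1
3,3,3,1,1,1,1,1,1,1,1
3,3,1,1,1,1,1,1,1,1,1,1,1
3,1,1,1,1,1,1,1,1,1,1,1,1,1,1
1,1,1,1,1,1,1,1,1,1,1,1,1,1,1,1,1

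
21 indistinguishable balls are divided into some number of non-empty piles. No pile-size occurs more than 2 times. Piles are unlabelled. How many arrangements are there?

243

There are 243 such partitions.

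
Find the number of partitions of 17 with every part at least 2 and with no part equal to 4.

42

A partial list (first 12 by largest part):
17
2 + 15
3 + 14
2 + 2 + 13
5 + 12
2 + 3 + 12
6 + 11
3 + 3 + 11
2 + 2 + 2 + 11
7 + 10
2 + 5 + 10
2 + 2 + 3 + 10
…and 30 more, for 42 total.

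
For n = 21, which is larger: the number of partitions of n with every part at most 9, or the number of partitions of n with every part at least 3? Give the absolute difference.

538

Partitions of 21 with every part at most 9: 598.
Partitions of 21 with every part at least 3: 60.
|598 − 60| = 538.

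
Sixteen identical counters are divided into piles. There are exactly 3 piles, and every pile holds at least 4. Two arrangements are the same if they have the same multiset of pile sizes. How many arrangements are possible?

4

The partitions of 16 that satisfy the conditions:
8+4+4
7+5+4
6+6+4
6+5+5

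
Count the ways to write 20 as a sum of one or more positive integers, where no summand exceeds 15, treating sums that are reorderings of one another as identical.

A full systematic count gives 615.

615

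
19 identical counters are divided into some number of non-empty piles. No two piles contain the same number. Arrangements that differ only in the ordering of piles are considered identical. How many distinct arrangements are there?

54

There are too many to list fully; the first 12 (by largest part) are:
19
18, 1
17, 2
16, 3
16, 2, 1
15, 4
15, 3, 1
14, 5
14, 4, 1
14, 3, 2
13, 6
13, 5, 1
…and 42 more, for 54 total.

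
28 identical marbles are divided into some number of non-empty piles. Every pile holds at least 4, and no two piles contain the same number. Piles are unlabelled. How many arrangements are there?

A partial list (first 12 by largest part):
28
24 + 4
23 + 5
22 + 6
21 + 7
20 + 8
19 + 9
19 + 5 + 4
18 + 10
18 + 6 + 4
17 + 11
17 + 7 + 4
…and 29 more, for 41 total.

41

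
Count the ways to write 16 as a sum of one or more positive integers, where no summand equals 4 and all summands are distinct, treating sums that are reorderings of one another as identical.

Listing the qualifying partitions of 16:
16
1, 15
2, 14
3, 13
1, 2, 13
1, 3, 12
5, 11
2, 3, 11
6, 10
1, 5, 10
1, 2, 3, 10
7, 9
1, 6, 9
2, 5, 9
1, 7, 8
2, 6, 8
3, 5, 8
1, 2, 5, 8
3, 6, 7
1, 2, 6, 7
1, 3, 5, 7
2, 3, 5, 6
That's 22 in total.

22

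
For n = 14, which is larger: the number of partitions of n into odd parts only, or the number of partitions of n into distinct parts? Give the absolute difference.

0

Partitions of 14 into odd parts only: 22.
Partitions of 14 into distinct parts: 22.
|22 − 22| = 0.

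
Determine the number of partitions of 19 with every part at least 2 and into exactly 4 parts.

A partial list (first 12 by largest part):
13 + 2 + 2 + 2
12 + 3 + 2 + 2
11 + 4 + 2 + 2
11 + 3 + 3 + 2
10 + 5 + 2 + 2
10 + 4 + 3 + 2
10 + 3 + 3 + 3
9 + 6 + 2 + 2
9 + 5 + 3 + 2
9 + 4 + 4 + 2
9 + 4 + 3 + 3
8 + 7 + 2 + 2
…and 15 more, for 27 total.

27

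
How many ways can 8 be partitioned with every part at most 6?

Enumerating:
6, 2
6, 1, 1
5, 3
5, 2, 1
5, 1, 1, 1
4, 4
4, 3, 1
4, 2, 2
4, 2, 1, 1
4, 1, 1, 1, 1
3, 3, 2
3, 3, 1, 1
3, 2, 2, 1
3, 2, 1, 1, 1
3, 1, 1, 1, 1, 1
2, 2, 2, 2
2, 2, 2, 1, 1
2, 2, 1, 1, 1, 1
2, 1, 1, 1, 1, 1, 1
1, 1, 1, 1, 1, 1, 1, 1

20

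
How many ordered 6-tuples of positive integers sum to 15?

2002

A composition of 15 into 6 positive parts is chosen by placing 5 dividers among the 14 gaps between 15 units: C(14,5) = 2002.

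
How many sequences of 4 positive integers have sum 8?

A composition of 8 into 4 positive parts is chosen by placing 3 dividers among the 7 gaps between 8 units: C(7,3) = 35.

35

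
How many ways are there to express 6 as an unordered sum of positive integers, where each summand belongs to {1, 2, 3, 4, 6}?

10

Enumerating:
6
2, 4
1, 1, 4
3, 3
1, 2, 3
1, 1, 1, 3
2, 2, 2
1, 1, 2, 2
1, 1, 1, 1, 2
1, 1, 1, 1, 1, 1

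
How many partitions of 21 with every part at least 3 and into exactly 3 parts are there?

Listing the qualifying partitions of 21:
15, 3, 3
14, 4, 3
13, 5, 3
13, 4, 4
12, 6, 3
12, 5, 4
11, 7, 3
11, 6, 4
11, 5, 5
10, 8, 3
10, 7, 4
10, 6, 5
9, 9, 3
9, 8, 4
9, 7, 5
9, 6, 6
8, 8, 5
8, 7, 6
7, 7, 7
That's 19 in total.

19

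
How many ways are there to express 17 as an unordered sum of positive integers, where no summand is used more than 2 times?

A full systematic count gives 108.

108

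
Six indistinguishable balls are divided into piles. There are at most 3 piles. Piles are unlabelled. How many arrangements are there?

7

Listing the qualifying partitions of 6:
6
1,5
2,4
1,1,4
3,3
1,2,3
2,2,2
Counting gives 7.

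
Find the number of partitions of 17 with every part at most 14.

293

Systematic enumeration (by largest part, then next-largest, …) yields 293.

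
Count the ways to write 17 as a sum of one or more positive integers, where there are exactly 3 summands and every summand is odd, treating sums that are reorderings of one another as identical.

8

The partitions of 17 that satisfy the conditions:
15+1+1
13+3+1
11+5+1
11+3+3
9+7+1
9+5+3
7+7+3
7+5+5
Counting gives 8.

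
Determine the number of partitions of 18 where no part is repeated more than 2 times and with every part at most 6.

34

There are too many to list fully; the first 12 (by largest part) are:
6, 6, 5, 1
6, 6, 4, 2
6, 6, 4, 1, 1
6, 6, 3, 3
6, 6, 3, 2, 1
6, 6, 2, 2, 1, 1
6, 5, 5, 2
6, 5, 5, 1, 1
6, 5, 4, 3
6, 5, 4, 2, 1
6, 5, 3, 3, 1
6, 5, 3, 2, 2
…and 22 more, for 34 total.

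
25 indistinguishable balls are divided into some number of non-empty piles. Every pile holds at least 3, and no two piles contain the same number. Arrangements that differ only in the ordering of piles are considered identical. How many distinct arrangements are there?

44

There are too many to list fully; the first 12 (by largest part) are:
25
22+3
21+4
20+5
19+6
18+7
18+4+3
17+8
17+5+3
16+9
16+6+3
16+5+4
…and 32 more, for 44 total.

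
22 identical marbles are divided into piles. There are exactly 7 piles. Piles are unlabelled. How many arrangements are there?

Systematic enumeration (by largest part, then next-largest, …) yields 131.

131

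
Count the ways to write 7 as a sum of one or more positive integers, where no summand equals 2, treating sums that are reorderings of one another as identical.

8

The partitions of 7 that satisfy the conditions:
7
6+1
5+1+1
4+3
4+1+1+1
3+3+1
3+1+1+1+1
1+1+1+1+1+1+1
That's 8 in total.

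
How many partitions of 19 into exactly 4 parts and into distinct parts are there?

18

They are:
13 + 3 + 2 + 1
12 + 4 + 2 + 1
11 + 5 + 2 + 1
11 + 4 + 3 + 1
10 + 6 + 2 + 1
10 + 5 + 3 + 1
10 + 4 + 3 + 2
9 + 7 + 2 + 1
9 + 6 + 3 + 1
9 + 5 + 4 + 1
9 + 5 + 3 + 2
8 + 7 + 3 + 1
8 + 6 + 4 + 1
8 + 6 + 3 + 2
8 + 5 + 4 + 2
7 + 6 + 5 + 1
7 + 6 + 4 + 2
7 + 5 + 4 + 3
That's 18 in total.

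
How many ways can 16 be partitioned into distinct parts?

A partial list (first 12 by largest part):
16
15,1
14,2
13,3
13,2,1
12,4
12,3,1
11,5
11,4,1
11,3,2
10,6
10,5,1
…and 20 more, for 32 total.

32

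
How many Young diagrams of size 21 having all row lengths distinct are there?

76

A full systematic count gives 76.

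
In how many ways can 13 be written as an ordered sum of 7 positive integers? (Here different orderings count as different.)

Equivalently, choose which 6 of the 12 gaps become plus signs: C(12,6) = 924.

924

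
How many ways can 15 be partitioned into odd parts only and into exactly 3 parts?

7

They are:
13 + 1 + 1
11 + 3 + 1
9 + 5 + 1
9 + 3 + 3
7 + 7 + 1
7 + 5 + 3
5 + 5 + 5
Counting gives 7.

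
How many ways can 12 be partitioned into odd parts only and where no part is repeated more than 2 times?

6

The partitions of 12 that satisfy the conditions:
11 + 1
9 + 3
7 + 5
7 + 3 + 1 + 1
5 + 5 + 1 + 1
5 + 3 + 3 + 1
That's 6 in total.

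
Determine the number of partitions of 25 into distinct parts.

142

There are 142 such partitions.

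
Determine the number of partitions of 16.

Enumerating by decreasing first part gives 231 partitions in all.

231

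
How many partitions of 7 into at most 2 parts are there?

4

They are:
7
6, 1
5, 2
4, 3
That's 4 in total.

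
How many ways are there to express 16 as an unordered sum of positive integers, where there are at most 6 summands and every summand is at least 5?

6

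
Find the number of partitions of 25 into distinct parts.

142

Systematic enumeration (by largest part, then next-largest, …) yields 142.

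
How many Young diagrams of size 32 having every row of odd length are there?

Counting exhaustively, 390 partitions satisfy the conditions.

390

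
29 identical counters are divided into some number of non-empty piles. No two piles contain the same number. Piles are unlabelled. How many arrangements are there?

256

Counting exhaustively, 256 partitions satisfy the conditions.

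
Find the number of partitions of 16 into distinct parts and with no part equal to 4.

22

Listing the qualifying partitions of 16:
16
15, 1
14, 2
13, 3
13, 2, 1
12, 3, 1
11, 5
11, 3, 2
10, 6
10, 5, 1
10, 3, 2, 1
9, 7
9, 6, 1
9, 5, 2
8, 7, 1
8, 6, 2
8, 5, 3
8, 5, 2, 1
7, 6, 3
7, 6, 2, 1
7, 5, 3, 1
6, 5, 3, 2
Counting gives 22.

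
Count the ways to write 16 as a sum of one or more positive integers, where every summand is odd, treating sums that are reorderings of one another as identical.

A partial list (first 12 by largest part):
1+15
3+13
1+1+1+13
5+11
1+1+3+11
1+1+1+1+1+11
7+9
1+1+5+9
1+3+3+9
1+1+1+1+3+9
1+1+1+1+1+1+1+9
1+1+7+7
…and 20 more, for 32 total.

32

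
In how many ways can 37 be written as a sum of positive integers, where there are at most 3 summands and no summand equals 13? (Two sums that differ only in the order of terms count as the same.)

A full systematic count gives 120.

120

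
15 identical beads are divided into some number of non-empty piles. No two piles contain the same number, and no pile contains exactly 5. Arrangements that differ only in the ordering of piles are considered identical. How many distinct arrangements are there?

19

Enumerating:
15
14, 1
13, 2
12, 3
12, 2, 1
11, 4
11, 3, 1
10, 4, 1
10, 3, 2
9, 6
9, 4, 2
9, 3, 2, 1
8, 7
8, 6, 1
8, 4, 3
8, 4, 2, 1
7, 6, 2
7, 4, 3, 1
6, 4, 3, 2
Counting gives 19.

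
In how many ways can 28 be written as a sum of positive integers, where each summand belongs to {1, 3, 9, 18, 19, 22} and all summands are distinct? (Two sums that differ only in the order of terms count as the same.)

2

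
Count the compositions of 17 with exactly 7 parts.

8008

By stars and bars with positive parts, the count is C(16,6) = 8008.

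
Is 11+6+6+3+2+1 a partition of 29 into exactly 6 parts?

The parts sum to 29, and the condition 'there are exactly 6 summands' holds.

Yes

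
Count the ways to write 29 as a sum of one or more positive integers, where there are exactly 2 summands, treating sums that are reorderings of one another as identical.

14

They are:
28+1
27+2
26+3
25+4
24+5
23+6
22+7
21+8
20+9
19+10
18+11
17+12
16+13
15+14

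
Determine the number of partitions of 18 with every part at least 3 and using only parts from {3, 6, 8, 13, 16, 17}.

The partitions of 18 that satisfy the conditions:
6 + 6 + 6
6 + 6 + 3 + 3
6 + 3 + 3 + 3 + 3
3 + 3 + 3 + 3 + 3 + 3
That's 4 in total.

4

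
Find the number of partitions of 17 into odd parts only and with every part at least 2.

Listing the qualifying partitions of 17:
17
3, 3, 11
3, 5, 9
3, 7, 7
5, 5, 7
3, 3, 3, 3, 5
That's 6 in total.

6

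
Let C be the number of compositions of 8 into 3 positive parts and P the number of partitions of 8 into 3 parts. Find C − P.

Ordered (compositions into 3 parts): C(7,2) = 21.
Unordered (partitions into 3 parts): 5.
Difference: 21 − 5 = 16.

16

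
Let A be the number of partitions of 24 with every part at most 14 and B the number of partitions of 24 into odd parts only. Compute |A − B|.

1356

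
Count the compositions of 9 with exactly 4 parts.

By stars and bars with positive parts, the count is C(8,3) = 56.

56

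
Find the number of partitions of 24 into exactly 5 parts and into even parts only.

The partitions of 24 that satisfy the conditions:
2, 2, 2, 2, 16
2, 2, 2, 4, 14
2, 2, 2, 6, 12
2, 2, 4, 4, 12
2, 2, 2, 8, 10
2, 2, 4, 6, 10
2, 4, 4, 4, 10
2, 2, 4, 8, 8
2, 2, 6, 6, 8
2, 4, 4, 6, 8
4, 4, 4, 4, 8
2, 4, 6, 6, 6
4, 4, 4, 6, 6
Counting gives 13.

13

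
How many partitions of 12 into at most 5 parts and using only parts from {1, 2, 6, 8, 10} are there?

8

The partitions of 12 that satisfy the conditions:
10, 2
10, 1, 1
8, 2, 2
8, 2, 1, 1
8, 1, 1, 1, 1
6, 6
6, 2, 2, 2
6, 2, 2, 1, 1
That's 8 in total.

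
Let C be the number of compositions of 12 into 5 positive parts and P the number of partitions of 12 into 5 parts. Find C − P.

317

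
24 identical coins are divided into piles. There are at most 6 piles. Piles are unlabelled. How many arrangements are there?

532

Counting exhaustively, 532 partitions satisfy the conditions.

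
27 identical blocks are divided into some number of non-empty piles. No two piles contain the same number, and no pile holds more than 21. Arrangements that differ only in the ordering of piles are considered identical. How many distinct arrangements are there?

Counting exhaustively, 182 partitions satisfy the conditions.

182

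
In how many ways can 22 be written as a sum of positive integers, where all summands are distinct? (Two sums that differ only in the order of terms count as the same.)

89

Direct enumeration gives 89 partitions.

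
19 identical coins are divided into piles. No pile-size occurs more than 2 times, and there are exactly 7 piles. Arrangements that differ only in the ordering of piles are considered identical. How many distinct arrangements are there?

The partitions of 19 that satisfy the conditions:
7 + 3 + 3 + 2 + 2 + 1 + 1
6 + 4 + 3 + 2 + 2 + 1 + 1
5 + 5 + 3 + 2 + 2 + 1 + 1
5 + 4 + 4 + 2 + 2 + 1 + 1
5 + 4 + 3 + 3 + 2 + 1 + 1
4 + 4 + 3 + 3 + 2 + 2 + 1
That's 6 in total.

6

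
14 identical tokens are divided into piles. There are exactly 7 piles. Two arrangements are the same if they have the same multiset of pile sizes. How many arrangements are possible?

The partitions of 14 that satisfy the conditions:
8 + 1 + 1 + 1 + 1 + 1 + 1
7 + 2 + 1 + 1 + 1 + 1 + 1
6 + 3 + 1 + 1 + 1 + 1 + 1
6 + 2 + 2 + 1 + 1 + 1 + 1
5 + 4 + 1 + 1 + 1 + 1 + 1
5 + 3 + 2 + 1 + 1 + 1 + 1
5 + 2 + 2 + 2 + 1 + 1 + 1
4 + 4 + 2 + 1 + 1 + 1 + 1
4 + 3 + 3 + 1 + 1 + 1 + 1
4 + 3 + 2 + 2 + 1 + 1 + 1
4 + 2 + 2 + 2 + 2 + 1 + 1
3 + 3 + 3 + 2 + 1 + 1 + 1
3 + 3 + 2 + 2 + 2 + 1 + 1
3 + 2 + 2 + 2 + 2 + 2 + 1
2 + 2 + 2 + 2 + 2 + 2 + 2
That's 15 in total.

15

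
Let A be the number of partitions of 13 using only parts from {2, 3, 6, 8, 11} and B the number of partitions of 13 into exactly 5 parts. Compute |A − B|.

Partitions of 13 using only parts from {2, 3, 6, 8, 11}: 5.
Partitions of 13 into exactly 5 parts: 18.
|5 − 18| = 13.

13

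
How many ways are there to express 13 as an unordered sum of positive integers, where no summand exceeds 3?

Listing the qualifying partitions of 13:
3+3+3+3+1
3+3+3+2+2
3+3+3+2+1+1
3+3+3+1+1+1+1
3+3+2+2+2+1
3+3+2+2+1+1+1
3+3+2+1+1+1+1+1
3+3+1+1+1+1+1+1+1
3+2+2+2+2+2
3+2+2+2+2+1+1
3+2+2+2+1+1+1+1
3+2+2+1+1+1+1+1+1
3+2+1+1+1+1+1+1+1+1
3+1+1+1+1+1+1+1+1+1+1
2+2+2+2+2+2+1
2+2+2+2+2+1+1+1
2+2+2+2+1+1+1+1+1
2+2+2+1+1+1+1+1+1+1
2+2+1+1+1+1+1+1+1+1+1
2+1+1+1+1+1+1+1+1+1+1+1
1+1+1+1+1+1+1+1+1+1+1+1+1

21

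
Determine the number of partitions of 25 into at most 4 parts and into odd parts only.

17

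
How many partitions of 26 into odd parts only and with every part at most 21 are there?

Counting exhaustively, 162 partitions satisfy the conditions.

162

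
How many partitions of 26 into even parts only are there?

101

Counting exhaustively, 101 partitions satisfy the conditions.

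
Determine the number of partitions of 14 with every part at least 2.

34

A partial list (first 12 by largest part):
14
12 + 2
11 + 3
10 + 4
10 + 2 + 2
9 + 5
9 + 3 + 2
8 + 6
8 + 4 + 2
8 + 3 + 3
8 + 2 + 2 + 2
7 + 7
…and 22 more, for 34 total.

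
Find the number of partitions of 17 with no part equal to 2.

121

There are 121 such partitions.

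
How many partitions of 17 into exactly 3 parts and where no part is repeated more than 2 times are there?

The partitions of 17 that satisfy the conditions:
15+1+1
14+2+1
13+3+1
13+2+2
12+4+1
12+3+2
11+5+1
11+4+2
11+3+3
10+6+1
10+5+2
10+4+3
9+7+1
9+6+2
9+5+3
9+4+4
8+8+1
8+7+2
8+6+3
8+5+4
7+7+3
7+6+4
7+5+5
6+6+5
Counting gives 24.

24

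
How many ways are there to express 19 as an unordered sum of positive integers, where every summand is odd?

There are too many to list fully; the first 12 (by largest part) are:
19
17+1+1
15+3+1
15+1+1+1+1
13+5+1
13+3+3
13+3+1+1+1
13+1+1+1+1+1+1
11+7+1
11+5+3
11+5+1+1+1
11+3+3+1+1
…and 42 more, for 54 total.

54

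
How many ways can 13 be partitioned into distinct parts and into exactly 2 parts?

6

The partitions of 13 that satisfy the conditions:
12 + 1
11 + 2
10 + 3
9 + 4
8 + 5
7 + 6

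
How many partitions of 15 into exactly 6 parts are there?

26

There are too many to list fully; the first 12 (by largest part) are:
1,1,1,1,1,10
1,1,1,1,2,9
1,1,1,1,3,8
1,1,1,2,2,8
1,1,1,1,4,7
1,1,1,2,3,7
1,1,2,2,2,7
1,1,1,1,5,6
1,1,1,2,4,6
1,1,1,3,3,6
1,1,2,2,3,6
1,2,2,2,2,6
…and 14 more, for 26 total.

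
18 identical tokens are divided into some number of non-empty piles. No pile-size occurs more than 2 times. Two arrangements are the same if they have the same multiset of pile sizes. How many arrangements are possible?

135

There are 135 such partitions.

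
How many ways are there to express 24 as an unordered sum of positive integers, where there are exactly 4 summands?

108

Direct enumeration gives 108 partitions.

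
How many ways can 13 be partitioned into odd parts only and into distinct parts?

3

Enumerating:
13
1+3+9
1+5+7
That's 3 in total.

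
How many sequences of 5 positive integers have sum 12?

330

A composition of 12 into 5 positive parts is chosen by placing 4 dividers among the 11 gaps between 12 units: C(11,4) = 330.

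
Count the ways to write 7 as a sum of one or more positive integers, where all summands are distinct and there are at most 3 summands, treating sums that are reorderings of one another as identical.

5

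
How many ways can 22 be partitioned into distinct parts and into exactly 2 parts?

10

They are:
1,21
2,20
3,19
4,18
5,17
6,16
7,15
8,14
9,13
10,12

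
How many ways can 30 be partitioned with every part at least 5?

A partial list (first 12 by largest part):
30
25 + 5
24 + 6
23 + 7
22 + 8
21 + 9
20 + 10
20 + 5 + 5
19 + 11
19 + 6 + 5
18 + 12
18 + 7 + 5
…and 58 more, for 70 total.

70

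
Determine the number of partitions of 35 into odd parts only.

585

Counting exhaustively, 585 partitions satisfy the conditions.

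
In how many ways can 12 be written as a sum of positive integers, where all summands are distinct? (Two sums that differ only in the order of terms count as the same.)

Enumerating:
12
11,1
10,2
9,3
9,2,1
8,4
8,3,1
7,5
7,4,1
7,3,2
6,5,1
6,4,2
6,3,2,1
5,4,3
5,4,2,1
That's 15 in total.

15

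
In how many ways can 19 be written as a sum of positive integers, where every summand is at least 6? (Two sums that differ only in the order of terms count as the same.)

Listing the qualifying partitions of 19:
19
13 + 6
12 + 7
11 + 8
10 + 9
7 + 6 + 6

6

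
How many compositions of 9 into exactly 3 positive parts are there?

Equivalently, choose which 2 of the 8 gaps become plus signs: C(8,2) = 28.

28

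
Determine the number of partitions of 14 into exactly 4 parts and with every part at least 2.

9

Listing the qualifying partitions of 14:
2,2,2,8
2,2,3,7
2,2,4,6
2,3,3,6
2,2,5,5
2,3,4,5
3,3,3,5
2,4,4,4
3,3,4,4
Counting gives 9.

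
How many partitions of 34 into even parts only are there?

Counting exhaustively, 297 partitions satisfy the conditions.

297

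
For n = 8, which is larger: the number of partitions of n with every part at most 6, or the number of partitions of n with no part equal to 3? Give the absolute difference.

5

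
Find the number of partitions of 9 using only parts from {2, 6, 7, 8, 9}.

The partitions of 9 that satisfy the conditions:
9
2, 7
Counting gives 2.

2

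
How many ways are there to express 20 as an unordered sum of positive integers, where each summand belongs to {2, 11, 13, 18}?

2

They are:
18,2
2,2,2,2,2,2,2,2,2,2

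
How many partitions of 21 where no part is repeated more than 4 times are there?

There are 505 such partitions.

505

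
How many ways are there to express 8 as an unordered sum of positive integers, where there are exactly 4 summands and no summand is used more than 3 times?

The partitions of 8 that satisfy the conditions:
5+1+1+1
4+2+1+1
3+3+1+1
3+2+2+1
That's 4 in total.

4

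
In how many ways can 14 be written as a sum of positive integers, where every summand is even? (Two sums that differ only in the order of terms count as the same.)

15

Listing the qualifying partitions of 14:
14
2,12
4,10
2,2,10
6,8
2,4,8
2,2,2,8
2,6,6
4,4,6
2,2,4,6
2,2,2,2,6
2,4,4,4
2,2,2,4,4
2,2,2,2,2,4
2,2,2,2,2,2,2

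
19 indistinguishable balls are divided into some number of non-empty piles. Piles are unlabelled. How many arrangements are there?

490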